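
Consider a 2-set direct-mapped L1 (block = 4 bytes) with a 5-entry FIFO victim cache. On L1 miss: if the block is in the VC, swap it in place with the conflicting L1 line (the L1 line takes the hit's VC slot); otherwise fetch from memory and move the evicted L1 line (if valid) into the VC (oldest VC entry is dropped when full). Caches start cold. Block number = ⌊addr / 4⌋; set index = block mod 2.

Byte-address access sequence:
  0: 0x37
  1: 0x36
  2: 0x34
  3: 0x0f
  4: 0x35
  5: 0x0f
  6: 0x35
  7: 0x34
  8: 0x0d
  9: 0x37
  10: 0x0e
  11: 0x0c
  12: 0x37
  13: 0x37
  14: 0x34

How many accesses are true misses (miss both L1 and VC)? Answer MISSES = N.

0: 0x37 (blk 13, set 1) → MISS  vc=[]
1: 0x36 (blk 13, set 1) → L1-HIT  vc=[]
2: 0x34 (blk 13, set 1) → L1-HIT  vc=[]
3: 0xf (blk 3, set 1) → MISS  vc=[13]
4: 0x35 (blk 13, set 1) → VC-HIT  vc=[3]
5: 0xf (blk 3, set 1) → VC-HIT  vc=[13]
6: 0x35 (blk 13, set 1) → VC-HIT  vc=[3]
7: 0x34 (blk 13, set 1) → L1-HIT  vc=[3]
8: 0xd (blk 3, set 1) → VC-HIT  vc=[13]
9: 0x37 (blk 13, set 1) → VC-HIT  vc=[3]
10: 0xe (blk 3, set 1) → VC-HIT  vc=[13]
11: 0xc (blk 3, set 1) → L1-HIT  vc=[13]
12: 0x37 (blk 13, set 1) → VC-HIT  vc=[3]
13: 0x37 (blk 13, set 1) → L1-HIT  vc=[3]
14: 0x34 (blk 13, set 1) → L1-HIT  vc=[3]

MISSES = 2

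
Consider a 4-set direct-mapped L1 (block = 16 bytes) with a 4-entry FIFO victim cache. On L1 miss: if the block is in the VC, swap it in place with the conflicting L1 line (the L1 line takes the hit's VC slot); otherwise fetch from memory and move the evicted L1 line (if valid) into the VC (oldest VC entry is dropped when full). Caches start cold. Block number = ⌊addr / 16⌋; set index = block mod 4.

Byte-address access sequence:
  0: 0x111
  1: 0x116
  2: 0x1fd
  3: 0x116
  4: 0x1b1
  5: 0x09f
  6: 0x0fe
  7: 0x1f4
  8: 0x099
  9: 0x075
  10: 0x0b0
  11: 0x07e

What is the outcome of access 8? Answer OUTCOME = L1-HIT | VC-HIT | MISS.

  [0] addr=0x111 blk=17 s=1: MISS | VC []
  [1] addr=0x116 blk=17 s=1: L1-HIT | VC []
  [2] addr=0x1fd blk=31 s=3: MISS | VC []
  [3] addr=0x116 blk=17 s=1: L1-HIT | VC []
  [4] addr=0x1b1 blk=27 s=3: MISS | VC [31]
  [5] addr=0x9f blk=9 s=1: MISS | VC [31, 17]
  [6] addr=0xfe blk=15 s=3: MISS | VC [31, 17, 27]
  [7] addr=0x1f4 blk=31 s=3: VC-HIT | VC [15, 17, 27]
  [8] addr=0x99 blk=9 s=1: L1-HIT | VC [15, 17, 27]
  [9] addr=0x75 blk=7 s=3: MISS | VC [15, 17, 27, 31]
  [10] addr=0xb0 blk=11 s=3: MISS | VC [17, 27, 31, 7]
  [11] addr=0x7e blk=7 s=3: VC-HIT | VC [17, 27, 31, 11]

OUTCOME = L1-HIT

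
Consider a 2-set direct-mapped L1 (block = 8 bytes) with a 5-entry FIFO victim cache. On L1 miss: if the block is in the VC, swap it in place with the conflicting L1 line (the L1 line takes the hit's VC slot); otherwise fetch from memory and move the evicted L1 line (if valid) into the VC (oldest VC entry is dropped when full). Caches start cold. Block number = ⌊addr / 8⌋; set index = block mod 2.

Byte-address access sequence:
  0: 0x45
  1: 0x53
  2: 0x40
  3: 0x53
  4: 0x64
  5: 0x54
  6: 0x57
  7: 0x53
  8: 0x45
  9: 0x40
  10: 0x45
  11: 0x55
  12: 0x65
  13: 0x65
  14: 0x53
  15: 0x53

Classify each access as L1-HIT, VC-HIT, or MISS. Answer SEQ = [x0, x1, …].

  [0] addr=0x45 blk=8 s=0: MISS | VC []
  [1] addr=0x53 blk=10 s=0: MISS | VC [8]
  [2] addr=0x40 blk=8 s=0: VC-HIT | VC [10]
  [3] addr=0x53 blk=10 s=0: VC-HIT | VC [8]
  [4] addr=0x64 blk=12 s=0: MISS | VC [8, 10]
  [5] addr=0x54 blk=10 s=0: VC-HIT | VC [8, 12]
  [6] addr=0x57 blk=10 s=0: L1-HIT | VC [8, 12]
  [7] addr=0x53 blk=10 s=0: L1-HIT | VC [8, 12]
  [8] addr=0x45 blk=8 s=0: VC-HIT | VC [10, 12]
  [9] addr=0x40 blk=8 s=0: L1-HIT | VC [10, 12]
  [10] addr=0x45 blk=8 s=0: L1-HIT | VC [10, 12]
  [11] addr=0x55 blk=10 s=0: VC-HIT | VC [8, 12]
  [12] addr=0x65 blk=12 s=0: VC-HIT | VC [8, 10]
  [13] addr=0x65 blk=12 s=0: L1-HIT | VC [8, 10]
  [14] addr=0x53 blk=10 s=0: VC-HIT | VC [8, 12]
  [15] addr=0x53 blk=10 s=0: L1-HIT | VC [8, 12]

SEQ = [MISS, MISS, VC-HIT, VC-HIT, MISS, VC-HIT, L1-HIT, L1-HIT, VC-HIT, L1-HIT, L1-HIT, VC-HIT, VC-HIT, L1-HIT, VC-HIT, L1-HIT]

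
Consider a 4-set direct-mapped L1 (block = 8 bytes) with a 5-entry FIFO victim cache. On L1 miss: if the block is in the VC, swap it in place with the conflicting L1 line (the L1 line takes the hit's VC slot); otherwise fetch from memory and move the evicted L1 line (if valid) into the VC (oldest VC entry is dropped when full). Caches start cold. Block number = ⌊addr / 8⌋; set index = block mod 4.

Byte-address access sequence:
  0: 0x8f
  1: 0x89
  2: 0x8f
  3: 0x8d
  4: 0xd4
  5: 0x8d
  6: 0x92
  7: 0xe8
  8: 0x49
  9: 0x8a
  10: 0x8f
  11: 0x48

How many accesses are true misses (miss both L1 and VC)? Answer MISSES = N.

MISSES = 5

#0 0x8f→b17/s1 MISS; vc=[]
#1 0x89→b17/s1 L1-HIT; vc=[]
#2 0x8f→b17/s1 L1-HIT; vc=[]
#3 0x8d→b17/s1 L1-HIT; vc=[]
#4 0xd4→b26/s2 MISS; vc=[]
#5 0x8d→b17/s1 L1-HIT; vc=[]
#6 0x92→b18/s2 MISS; vc=[26]
#7 0xe8→b29/s1 MISS; vc=[26,17]
#8 0x49→b9/s1 MISS; vc=[26,17,29]
#9 0x8a→b17/s1 VC-HIT; vc=[26,9,29]
#10 0x8f→b17/s1 L1-HIT; vc=[26,9,29]
#11 0x48→b9/s1 VC-HIT; vc=[26,17,29]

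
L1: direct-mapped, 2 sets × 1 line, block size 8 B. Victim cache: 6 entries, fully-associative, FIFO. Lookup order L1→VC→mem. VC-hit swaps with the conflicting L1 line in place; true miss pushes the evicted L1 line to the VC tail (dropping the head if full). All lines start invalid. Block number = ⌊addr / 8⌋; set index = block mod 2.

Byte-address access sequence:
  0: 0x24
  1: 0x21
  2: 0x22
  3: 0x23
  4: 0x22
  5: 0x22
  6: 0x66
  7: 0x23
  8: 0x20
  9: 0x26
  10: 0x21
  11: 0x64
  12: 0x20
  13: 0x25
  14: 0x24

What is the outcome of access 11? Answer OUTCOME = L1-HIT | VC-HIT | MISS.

0: 0x24 (blk 4, set 0) → MISS  vc=[]
1: 0x21 (blk 4, set 0) → L1-HIT  vc=[]
2: 0x22 (blk 4, set 0) → L1-HIT  vc=[]
3: 0x23 (blk 4, set 0) → L1-HIT  vc=[]
4: 0x22 (blk 4, set 0) → L1-HIT  vc=[]
5: 0x22 (blk 4, set 0) → L1-HIT  vc=[]
6: 0x66 (blk 12, set 0) → MISS  vc=[4]
7: 0x23 (blk 4, set 0) → VC-HIT  vc=[12]
8: 0x20 (blk 4, set 0) → L1-HIT  vc=[12]
9: 0x26 (blk 4, set 0) → L1-HIT  vc=[12]
10: 0x21 (blk 4, set 0) → L1-HIT  vc=[12]
11: 0x64 (blk 12, set 0) → VC-HIT  vc=[4]
12: 0x20 (blk 4, set 0) → VC-HIT  vc=[12]
13: 0x25 (blk 4, set 0) → L1-HIT  vc=[12]
14: 0x24 (blk 4, set 0) → L1-HIT  vc=[12]

OUTCOME = VC-HIT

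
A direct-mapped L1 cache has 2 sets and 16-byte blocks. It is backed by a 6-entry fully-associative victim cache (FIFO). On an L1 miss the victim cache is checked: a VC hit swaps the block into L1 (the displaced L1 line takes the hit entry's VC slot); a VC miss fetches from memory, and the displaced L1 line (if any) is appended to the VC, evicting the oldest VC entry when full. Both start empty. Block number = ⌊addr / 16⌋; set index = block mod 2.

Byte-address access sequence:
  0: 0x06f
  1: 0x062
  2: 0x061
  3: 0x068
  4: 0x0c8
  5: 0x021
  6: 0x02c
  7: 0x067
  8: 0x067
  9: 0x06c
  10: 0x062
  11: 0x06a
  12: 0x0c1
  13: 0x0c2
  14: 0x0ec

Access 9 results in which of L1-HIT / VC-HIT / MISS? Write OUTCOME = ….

0: 0x6f (blk 6, set 0) → MISS  vc=[]
1: 0x62 (blk 6, set 0) → L1-HIT  vc=[]
2: 0x61 (blk 6, set 0) → L1-HIT  vc=[]
3: 0x68 (blk 6, set 0) → L1-HIT  vc=[]
4: 0xc8 (blk 12, set 0) → MISS  vc=[6]
5: 0x21 (blk 2, set 0) → MISS  vc=[6, 12]
6: 0x2c (blk 2, set 0) → L1-HIT  vc=[6, 12]
7: 0x67 (blk 6, set 0) → VC-HIT  vc=[2, 12]
8: 0x67 (blk 6, set 0) → L1-HIT  vc=[2, 12]
9: 0x6c (blk 6, set 0) → L1-HIT  vc=[2, 12]
10: 0x62 (blk 6, set 0) → L1-HIT  vc=[2, 12]
11: 0x6a (blk 6, set 0) → L1-HIT  vc=[2, 12]
12: 0xc1 (blk 12, set 0) → VC-HIT  vc=[2, 6]
13: 0xc2 (blk 12, set 0) → L1-HIT  vc=[2, 6]
14: 0xec (blk 14, set 0) → MISS  vc=[2, 6, 12]

OUTCOME = L1-HIT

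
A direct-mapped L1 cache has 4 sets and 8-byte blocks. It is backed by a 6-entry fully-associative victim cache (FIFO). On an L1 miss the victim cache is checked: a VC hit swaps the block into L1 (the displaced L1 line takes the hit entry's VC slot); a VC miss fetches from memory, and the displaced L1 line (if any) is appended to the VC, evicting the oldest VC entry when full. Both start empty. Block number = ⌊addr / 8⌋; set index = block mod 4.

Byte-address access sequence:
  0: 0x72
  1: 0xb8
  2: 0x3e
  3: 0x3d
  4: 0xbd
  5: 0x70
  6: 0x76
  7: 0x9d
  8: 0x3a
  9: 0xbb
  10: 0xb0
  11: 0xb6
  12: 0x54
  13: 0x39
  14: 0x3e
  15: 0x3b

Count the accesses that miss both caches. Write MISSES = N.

MISSES = 6

#0 0x72→b14/s2 MISS; vc=[]
#1 0xb8→b23/s3 MISS; vc=[]
#2 0x3e→b7/s3 MISS; vc=[23]
#3 0x3d→b7/s3 L1-HIT; vc=[23]
#4 0xbd→b23/s3 VC-HIT; vc=[7]
#5 0x70→b14/s2 L1-HIT; vc=[7]
#6 0x76→b14/s2 L1-HIT; vc=[7]
#7 0x9d→b19/s3 MISS; vc=[7,23]
#8 0x3a→b7/s3 VC-HIT; vc=[19,23]
#9 0xbb→b23/s3 VC-HIT; vc=[19,7]
#10 0xb0→b22/s2 MISS; vc=[19,7,14]
#11 0xb6→b22/s2 L1-HIT; vc=[19,7,14]
#12 0x54→b10/s2 MISS; vc=[19,7,14,22]
#13 0x39→b7/s3 VC-HIT; vc=[19,23,14,22]
#14 0x3e→b7/s3 L1-HIT; vc=[19,23,14,22]
#15 0x3b→b7/s3 L1-HIT; vc=[19,23,14,22]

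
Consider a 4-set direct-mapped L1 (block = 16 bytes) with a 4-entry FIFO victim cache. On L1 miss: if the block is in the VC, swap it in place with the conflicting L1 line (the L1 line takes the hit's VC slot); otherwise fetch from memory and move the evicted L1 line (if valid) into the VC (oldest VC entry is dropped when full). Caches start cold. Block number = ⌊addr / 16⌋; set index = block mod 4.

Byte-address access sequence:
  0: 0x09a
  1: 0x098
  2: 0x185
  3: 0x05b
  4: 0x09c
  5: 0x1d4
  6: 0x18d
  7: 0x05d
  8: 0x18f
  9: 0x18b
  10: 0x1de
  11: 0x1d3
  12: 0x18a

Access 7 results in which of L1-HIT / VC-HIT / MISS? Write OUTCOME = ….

OUTCOME = VC-HIT

#0 0x9a→b9/s1 MISS; vc=[]
#1 0x98→b9/s1 L1-HIT; vc=[]
#2 0x185→b24/s0 MISS; vc=[]
#3 0x5b→b5/s1 MISS; vc=[9]
#4 0x9c→b9/s1 VC-HIT; vc=[5]
#5 0x1d4→b29/s1 MISS; vc=[5,9]
#6 0x18d→b24/s0 L1-HIT; vc=[5,9]
#7 0x5d→b5/s1 VC-HIT; vc=[29,9]
#8 0x18f→b24/s0 L1-HIT; vc=[29,9]
#9 0x18b→b24/s0 L1-HIT; vc=[29,9]
#10 0x1de→b29/s1 VC-HIT; vc=[5,9]
#11 0x1d3→b29/s1 L1-HIT; vc=[5,9]
#12 0x18a→b24/s0 L1-HIT; vc=[5,9]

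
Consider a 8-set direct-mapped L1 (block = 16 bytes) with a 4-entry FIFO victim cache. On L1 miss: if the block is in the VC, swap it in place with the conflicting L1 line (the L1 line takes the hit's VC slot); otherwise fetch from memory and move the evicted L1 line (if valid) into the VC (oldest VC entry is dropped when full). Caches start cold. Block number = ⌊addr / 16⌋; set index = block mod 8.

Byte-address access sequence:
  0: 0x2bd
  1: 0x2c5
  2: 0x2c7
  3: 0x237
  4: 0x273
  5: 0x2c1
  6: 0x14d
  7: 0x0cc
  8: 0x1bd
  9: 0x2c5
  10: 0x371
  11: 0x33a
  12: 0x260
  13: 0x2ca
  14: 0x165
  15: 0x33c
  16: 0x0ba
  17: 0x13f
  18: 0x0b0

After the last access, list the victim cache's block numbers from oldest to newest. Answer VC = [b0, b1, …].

  [0] addr=0x2bd blk=43 s=3: MISS | VC []
  [1] addr=0x2c5 blk=44 s=4: MISS | VC []
  [2] addr=0x2c7 blk=44 s=4: L1-HIT | VC []
  [3] addr=0x237 blk=35 s=3: MISS | VC [43]
  [4] addr=0x273 blk=39 s=7: MISS | VC [43]
  [5] addr=0x2c1 blk=44 s=4: L1-HIT | VC [43]
  [6] addr=0x14d blk=20 s=4: MISS | VC [43, 44]
  [7] addr=0xcc blk=12 s=4: MISS | VC [43, 44, 20]
  [8] addr=0x1bd blk=27 s=3: MISS | VC [43, 44, 20, 35]
  [9] addr=0x2c5 blk=44 s=4: VC-HIT | VC [43, 12, 20, 35]
  [10] addr=0x371 blk=55 s=7: MISS | VC [12, 20, 35, 39]
  [11] addr=0x33a blk=51 s=3: MISS | VC [20, 35, 39, 27]
  [12] addr=0x260 blk=38 s=6: MISS | VC [20, 35, 39, 27]
  [13] addr=0x2ca blk=44 s=4: L1-HIT | VC [20, 35, 39, 27]
  [14] addr=0x165 blk=22 s=6: MISS | VC [35, 39, 27, 38]
  [15] addr=0x33c blk=51 s=3: L1-HIT | VC [35, 39, 27, 38]
  [16] addr=0xba blk=11 s=3: MISS | VC [39, 27, 38, 51]
  [17] addr=0x13f blk=19 s=3: MISS | VC [27, 38, 51, 11]
  [18] addr=0xb0 blk=11 s=3: VC-HIT | VC [27, 38, 51, 19]

VC = [27, 38, 51, 19]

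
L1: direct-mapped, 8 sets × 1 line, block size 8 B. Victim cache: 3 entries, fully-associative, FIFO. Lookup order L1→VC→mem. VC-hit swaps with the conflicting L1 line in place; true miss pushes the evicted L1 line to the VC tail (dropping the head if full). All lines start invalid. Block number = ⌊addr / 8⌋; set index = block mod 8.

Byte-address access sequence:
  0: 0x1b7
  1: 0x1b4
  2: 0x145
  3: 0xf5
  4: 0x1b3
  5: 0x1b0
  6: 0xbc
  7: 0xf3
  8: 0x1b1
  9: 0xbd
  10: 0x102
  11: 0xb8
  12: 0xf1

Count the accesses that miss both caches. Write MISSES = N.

MISSES = 5

  [0] addr=0x1b7 blk=54 s=6: MISS | VC []
  [1] addr=0x1b4 blk=54 s=6: L1-HIT | VC []
  [2] addr=0x145 blk=40 s=0: MISS | VC []
  [3] addr=0xf5 blk=30 s=6: MISS | VC [54]
  [4] addr=0x1b3 blk=54 s=6: VC-HIT | VC [30]
  [5] addr=0x1b0 blk=54 s=6: L1-HIT | VC [30]
  [6] addr=0xbc blk=23 s=7: MISS | VC [30]
  [7] addr=0xf3 blk=30 s=6: VC-HIT | VC [54]
  [8] addr=0x1b1 blk=54 s=6: VC-HIT | VC [30]
  [9] addr=0xbd blk=23 s=7: L1-HIT | VC [30]
  [10] addr=0x102 blk=32 s=0: MISS | VC [30, 40]
  [11] addr=0xb8 blk=23 s=7: L1-HIT | VC [30, 40]
  [12] addr=0xf1 blk=30 s=6: VC-HIT | VC [54, 40]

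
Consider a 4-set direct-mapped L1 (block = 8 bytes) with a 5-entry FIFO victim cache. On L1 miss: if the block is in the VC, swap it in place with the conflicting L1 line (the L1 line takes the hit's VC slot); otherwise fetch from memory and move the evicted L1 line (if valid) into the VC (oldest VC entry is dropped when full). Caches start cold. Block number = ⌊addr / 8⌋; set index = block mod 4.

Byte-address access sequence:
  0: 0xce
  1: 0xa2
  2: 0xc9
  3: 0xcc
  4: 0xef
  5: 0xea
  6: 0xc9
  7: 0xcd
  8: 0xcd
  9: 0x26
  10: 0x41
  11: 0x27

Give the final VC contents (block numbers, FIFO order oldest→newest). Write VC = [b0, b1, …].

VC = [29, 20, 8]

0: 0xce (blk 25, set 1) → MISS  vc=[]
1: 0xa2 (blk 20, set 0) → MISS  vc=[]
2: 0xc9 (blk 25, set 1) → L1-HIT  vc=[]
3: 0xcc (blk 25, set 1) → L1-HIT  vc=[]
4: 0xef (blk 29, set 1) → MISS  vc=[25]
5: 0xea (blk 29, set 1) → L1-HIT  vc=[25]
6: 0xc9 (blk 25, set 1) → VC-HIT  vc=[29]
7: 0xcd (blk 25, set 1) → L1-HIT  vc=[29]
8: 0xcd (blk 25, set 1) → L1-HIT  vc=[29]
9: 0x26 (blk 4, set 0) → MISS  vc=[29, 20]
10: 0x41 (blk 8, set 0) → MISS  vc=[29, 20, 4]
11: 0x27 (blk 4, set 0) → VC-HIT  vc=[29, 20, 8]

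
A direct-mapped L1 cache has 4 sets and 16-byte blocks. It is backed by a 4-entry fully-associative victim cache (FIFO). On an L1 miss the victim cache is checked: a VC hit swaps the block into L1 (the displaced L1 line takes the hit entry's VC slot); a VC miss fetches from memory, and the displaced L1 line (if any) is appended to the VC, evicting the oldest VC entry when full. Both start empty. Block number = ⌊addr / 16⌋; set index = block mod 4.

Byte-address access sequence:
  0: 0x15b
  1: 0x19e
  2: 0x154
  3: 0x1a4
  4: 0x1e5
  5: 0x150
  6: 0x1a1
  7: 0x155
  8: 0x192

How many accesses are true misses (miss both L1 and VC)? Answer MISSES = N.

MISSES = 4

  [0] addr=0x15b blk=21 s=1: MISS | VC []
  [1] addr=0x19e blk=25 s=1: MISS | VC [21]
  [2] addr=0x154 blk=21 s=1: VC-HIT | VC [25]
  [3] addr=0x1a4 blk=26 s=2: MISS | VC [25]
  [4] addr=0x1e5 blk=30 s=2: MISS | VC [25, 26]
  [5] addr=0x150 blk=21 s=1: L1-HIT | VC [25, 26]
  [6] addr=0x1a1 blk=26 s=2: VC-HIT | VC [25, 30]
  [7] addr=0x155 blk=21 s=1: L1-HIT | VC [25, 30]
  [8] addr=0x192 blk=25 s=1: VC-HIT | VC [21, 30]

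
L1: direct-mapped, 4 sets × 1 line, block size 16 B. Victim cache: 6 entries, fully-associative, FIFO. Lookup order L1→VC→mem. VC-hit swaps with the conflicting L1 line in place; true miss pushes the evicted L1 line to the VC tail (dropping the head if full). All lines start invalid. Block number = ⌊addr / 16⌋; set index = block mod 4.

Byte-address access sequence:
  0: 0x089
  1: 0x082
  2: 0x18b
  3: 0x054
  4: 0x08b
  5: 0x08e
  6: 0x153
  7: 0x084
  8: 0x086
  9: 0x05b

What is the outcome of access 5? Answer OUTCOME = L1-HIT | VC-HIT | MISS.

OUTCOME = L1-HIT

#0 0x89→b8/s0 MISS; vc=[]
#1 0x82→b8/s0 L1-HIT; vc=[]
#2 0x18b→b24/s0 MISS; vc=[8]
#3 0x54→b5/s1 MISS; vc=[8]
#4 0x8b→b8/s0 VC-HIT; vc=[24]
#5 0x8e→b8/s0 L1-HIT; vc=[24]
#6 0x153→b21/s1 MISS; vc=[24,5]
#7 0x84→b8/s0 L1-HIT; vc=[24,5]
#8 0x86→b8/s0 L1-HIT; vc=[24,5]
#9 0x5b→b5/s1 VC-HIT; vc=[24,21]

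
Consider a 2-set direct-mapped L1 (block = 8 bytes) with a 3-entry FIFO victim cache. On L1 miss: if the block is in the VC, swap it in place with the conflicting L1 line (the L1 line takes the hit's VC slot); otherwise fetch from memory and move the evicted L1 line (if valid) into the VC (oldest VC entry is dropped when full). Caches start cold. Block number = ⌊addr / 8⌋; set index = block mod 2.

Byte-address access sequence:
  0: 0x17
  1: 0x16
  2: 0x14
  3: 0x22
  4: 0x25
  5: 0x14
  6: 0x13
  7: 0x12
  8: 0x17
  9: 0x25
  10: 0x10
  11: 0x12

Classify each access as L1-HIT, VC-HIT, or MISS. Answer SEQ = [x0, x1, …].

0: 0x17 (blk 2, set 0) → MISS  vc=[]
1: 0x16 (blk 2, set 0) → L1-HIT  vc=[]
2: 0x14 (blk 2, set 0) → L1-HIT  vc=[]
3: 0x22 (blk 4, set 0) → MISS  vc=[2]
4: 0x25 (blk 4, set 0) → L1-HIT  vc=[2]
5: 0x14 (blk 2, set 0) → VC-HIT  vc=[4]
6: 0x13 (blk 2, set 0) → L1-HIT  vc=[4]
7: 0x12 (blk 2, set 0) → L1-HIT  vc=[4]
8: 0x17 (blk 2, set 0) → L1-HIT  vc=[4]
9: 0x25 (blk 4, set 0) → VC-HIT  vc=[2]
10: 0x10 (blk 2, set 0) → VC-HIT  vc=[4]
11: 0x12 (blk 2, set 0) → L1-HIT  vc=[4]

SEQ = [MISS, L1-HIT, L1-HIT, MISS, L1-HIT, VC-HIT, L1-HIT, L1-HIT, L1-HIT, VC-HIT, VC-HIT, L1-HIT]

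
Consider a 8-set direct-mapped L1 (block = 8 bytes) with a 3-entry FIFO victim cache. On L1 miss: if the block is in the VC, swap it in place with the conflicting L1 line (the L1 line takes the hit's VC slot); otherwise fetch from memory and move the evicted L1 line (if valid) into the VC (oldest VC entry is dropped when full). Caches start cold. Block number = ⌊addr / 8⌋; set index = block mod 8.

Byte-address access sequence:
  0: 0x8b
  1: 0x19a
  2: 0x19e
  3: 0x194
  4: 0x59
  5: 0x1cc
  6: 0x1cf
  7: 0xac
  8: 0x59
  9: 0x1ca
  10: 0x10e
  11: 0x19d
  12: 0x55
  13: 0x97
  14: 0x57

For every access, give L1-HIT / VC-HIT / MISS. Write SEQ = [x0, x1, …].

0: 0x8b (blk 17, set 1) → MISS  vc=[]
1: 0x19a (blk 51, set 3) → MISS  vc=[]
2: 0x19e (blk 51, set 3) → L1-HIT  vc=[]
3: 0x194 (blk 50, set 2) → MISS  vc=[]
4: 0x59 (blk 11, set 3) → MISS  vc=[51]
5: 0x1cc (blk 57, set 1) → MISS  vc=[51, 17]
6: 0x1cf (blk 57, set 1) → L1-HIT  vc=[51, 17]
7: 0xac (blk 21, set 5) → MISS  vc=[51, 17]
8: 0x59 (blk 11, set 3) → L1-HIT  vc=[51, 17]
9: 0x1ca (blk 57, set 1) → L1-HIT  vc=[51, 17]
10: 0x10e (blk 33, set 1) → MISS  vc=[51, 17, 57]
11: 0x19d (blk 51, set 3) → VC-HIT  vc=[11, 17, 57]
12: 0x55 (blk 10, set 2) → MISS  vc=[17, 57, 50]
13: 0x97 (blk 18, set 2) → MISS  vc=[57, 50, 10]
14: 0x57 (blk 10, set 2) → VC-HIT  vc=[57, 50, 18]

SEQ = [MISS, MISS, L1-HIT, MISS, MISS, MISS, L1-HIT, MISS, L1-HIT, L1-HIT, MISS, VC-HIT, MISS, MISS, VC-HIT]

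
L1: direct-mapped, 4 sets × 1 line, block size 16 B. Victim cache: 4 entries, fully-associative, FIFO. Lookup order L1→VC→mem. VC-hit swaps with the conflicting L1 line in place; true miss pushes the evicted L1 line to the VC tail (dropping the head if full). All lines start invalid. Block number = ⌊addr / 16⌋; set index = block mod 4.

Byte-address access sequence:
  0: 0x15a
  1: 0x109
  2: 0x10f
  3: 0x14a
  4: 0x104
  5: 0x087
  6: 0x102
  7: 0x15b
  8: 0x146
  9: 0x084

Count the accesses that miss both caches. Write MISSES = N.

MISSES = 4

  [0] addr=0x15a blk=21 s=1: MISS | VC []
  [1] addr=0x109 blk=16 s=0: MISS | VC []
  [2] addr=0x10f blk=16 s=0: L1-HIT | VC []
  [3] addr=0x14a blk=20 s=0: MISS | VC [16]
  [4] addr=0x104 blk=16 s=0: VC-HIT | VC [20]
  [5] addr=0x87 blk=8 s=0: MISS | VC [20, 16]
  [6] addr=0x102 blk=16 s=0: VC-HIT | VC [20, 8]
  [7] addr=0x15b blk=21 s=1: L1-HIT | VC [20, 8]
  [8] addr=0x146 blk=20 s=0: VC-HIT | VC [16, 8]
  [9] addr=0x84 blk=8 s=0: VC-HIT | VC [16, 20]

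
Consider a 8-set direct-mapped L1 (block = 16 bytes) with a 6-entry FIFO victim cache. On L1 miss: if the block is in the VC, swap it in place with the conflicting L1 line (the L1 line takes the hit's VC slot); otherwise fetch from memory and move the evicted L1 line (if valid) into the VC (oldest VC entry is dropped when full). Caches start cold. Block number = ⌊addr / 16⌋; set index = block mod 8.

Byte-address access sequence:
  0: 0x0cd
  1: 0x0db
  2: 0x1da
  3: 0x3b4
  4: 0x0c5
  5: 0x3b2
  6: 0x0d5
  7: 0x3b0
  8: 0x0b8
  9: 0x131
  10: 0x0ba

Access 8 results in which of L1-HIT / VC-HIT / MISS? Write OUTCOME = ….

#0 0xcd→b12/s4 MISS; vc=[]
#1 0xdb→b13/s5 MISS; vc=[]
#2 0x1da→b29/s5 MISS; vc=[13]
#3 0x3b4→b59/s3 MISS; vc=[13]
#4 0xc5→b12/s4 L1-HIT; vc=[13]
#5 0x3b2→b59/s3 L1-HIT; vc=[13]
#6 0xd5→b13/s5 VC-HIT; vc=[29]
#7 0x3b0→b59/s3 L1-HIT; vc=[29]
#8 0xb8→b11/s3 MISS; vc=[29,59]
#9 0x131→b19/s3 MISS; vc=[29,59,11]
#10 0xba→b11/s3 VC-HIT; vc=[29,59,19]

OUTCOME = MISS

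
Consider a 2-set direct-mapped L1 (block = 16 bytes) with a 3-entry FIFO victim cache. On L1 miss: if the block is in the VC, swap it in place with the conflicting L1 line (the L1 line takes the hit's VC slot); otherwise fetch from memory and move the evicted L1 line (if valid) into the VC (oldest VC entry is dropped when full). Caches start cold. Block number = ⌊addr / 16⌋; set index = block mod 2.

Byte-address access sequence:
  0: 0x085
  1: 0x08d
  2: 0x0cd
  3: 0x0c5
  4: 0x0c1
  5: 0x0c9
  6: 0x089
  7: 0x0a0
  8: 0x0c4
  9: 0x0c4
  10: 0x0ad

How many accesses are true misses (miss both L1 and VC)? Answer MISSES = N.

MISSES = 3

  [0] addr=0x85 blk=8 s=0: MISS | VC []
  [1] addr=0x8d blk=8 s=0: L1-HIT | VC []
  [2] addr=0xcd blk=12 s=0: MISS | VC [8]
  [3] addr=0xc5 blk=12 s=0: L1-HIT | VC [8]
  [4] addr=0xc1 blk=12 s=0: L1-HIT | VC [8]
  [5] addr=0xc9 blk=12 s=0: L1-HIT | VC [8]
  [6] addr=0x89 blk=8 s=0: VC-HIT | VC [12]
  [7] addr=0xa0 blk=10 s=0: MISS | VC [12, 8]
  [8] addr=0xc4 blk=12 s=0: VC-HIT | VC [10, 8]
  [9] addr=0xc4 blk=12 s=0: L1-HIT | VC [10, 8]
  [10] addr=0xad blk=10 s=0: VC-HIT | VC [12, 8]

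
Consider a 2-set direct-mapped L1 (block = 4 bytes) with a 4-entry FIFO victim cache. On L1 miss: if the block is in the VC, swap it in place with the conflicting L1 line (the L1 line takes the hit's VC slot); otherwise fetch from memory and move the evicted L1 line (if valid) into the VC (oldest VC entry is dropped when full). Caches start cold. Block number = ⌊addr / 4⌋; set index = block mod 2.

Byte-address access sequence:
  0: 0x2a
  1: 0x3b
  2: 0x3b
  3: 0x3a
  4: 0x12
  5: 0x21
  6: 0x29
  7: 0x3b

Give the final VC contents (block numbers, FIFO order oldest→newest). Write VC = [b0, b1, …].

0: 0x2a (blk 10, set 0) → MISS  vc=[]
1: 0x3b (blk 14, set 0) → MISS  vc=[10]
2: 0x3b (blk 14, set 0) → L1-HIT  vc=[10]
3: 0x3a (blk 14, set 0) → L1-HIT  vc=[10]
4: 0x12 (blk 4, set 0) → MISS  vc=[10, 14]
5: 0x21 (blk 8, set 0) → MISS  vc=[10, 14, 4]
6: 0x29 (blk 10, set 0) → VC-HIT  vc=[8, 14, 4]
7: 0x3b (blk 14, set 0) → VC-HIT  vc=[8, 10, 4]

VC = [8, 10, 4]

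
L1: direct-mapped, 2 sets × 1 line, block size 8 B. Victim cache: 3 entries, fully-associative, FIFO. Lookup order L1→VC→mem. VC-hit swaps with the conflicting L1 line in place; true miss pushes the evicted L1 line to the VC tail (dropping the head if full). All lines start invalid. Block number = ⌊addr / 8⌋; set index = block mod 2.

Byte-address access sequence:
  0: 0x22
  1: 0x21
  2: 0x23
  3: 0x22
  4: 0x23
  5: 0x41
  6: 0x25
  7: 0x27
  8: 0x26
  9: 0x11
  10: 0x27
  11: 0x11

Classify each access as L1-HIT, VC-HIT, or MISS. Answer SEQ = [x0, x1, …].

SEQ = [MISS, L1-HIT, L1-HIT, L1-HIT, L1-HIT, MISS, VC-HIT, L1-HIT, L1-HIT, MISS, VC-HIT, VC-HIT]

0: 0x22 (blk 4, set 0) → MISS  vc=[]
1: 0x21 (blk 4, set 0) → L1-HIT  vc=[]
2: 0x23 (blk 4, set 0) → L1-HIT  vc=[]
3: 0x22 (blk 4, set 0) → L1-HIT  vc=[]
4: 0x23 (blk 4, set 0) → L1-HIT  vc=[]
5: 0x41 (blk 8, set 0) → MISS  vc=[4]
6: 0x25 (blk 4, set 0) → VC-HIT  vc=[8]
7: 0x27 (blk 4, set 0) → L1-HIT  vc=[8]
8: 0x26 (blk 4, set 0) → L1-HIT  vc=[8]
9: 0x11 (blk 2, set 0) → MISS  vc=[8, 4]
10: 0x27 (blk 4, set 0) → VC-HIT  vc=[8, 2]
11: 0x11 (blk 2, set 0) → VC-HIT  vc=[8, 4]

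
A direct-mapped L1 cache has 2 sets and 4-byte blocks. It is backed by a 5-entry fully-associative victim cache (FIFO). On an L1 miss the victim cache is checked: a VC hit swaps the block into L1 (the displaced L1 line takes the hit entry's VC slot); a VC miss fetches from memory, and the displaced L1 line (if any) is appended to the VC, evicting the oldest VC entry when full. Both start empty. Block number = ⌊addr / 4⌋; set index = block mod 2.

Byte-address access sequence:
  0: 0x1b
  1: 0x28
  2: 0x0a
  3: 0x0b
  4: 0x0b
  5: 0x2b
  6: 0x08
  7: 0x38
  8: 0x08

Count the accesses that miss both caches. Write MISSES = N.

0: 0x1b (blk 6, set 0) → MISS  vc=[]
1: 0x28 (blk 10, set 0) → MISS  vc=[6]
2: 0xa (blk 2, set 0) → MISS  vc=[6, 10]
3: 0xb (blk 2, set 0) → L1-HIT  vc=[6, 10]
4: 0xb (blk 2, set 0) → L1-HIT  vc=[6, 10]
5: 0x2b (blk 10, set 0) → VC-HIT  vc=[6, 2]
6: 0x8 (blk 2, set 0) → VC-HIT  vc=[6, 10]
7: 0x38 (blk 14, set 0) → MISS  vc=[6, 10, 2]
8: 0x8 (blk 2, set 0) → VC-HIT  vc=[6, 10, 14]

MISSES = 4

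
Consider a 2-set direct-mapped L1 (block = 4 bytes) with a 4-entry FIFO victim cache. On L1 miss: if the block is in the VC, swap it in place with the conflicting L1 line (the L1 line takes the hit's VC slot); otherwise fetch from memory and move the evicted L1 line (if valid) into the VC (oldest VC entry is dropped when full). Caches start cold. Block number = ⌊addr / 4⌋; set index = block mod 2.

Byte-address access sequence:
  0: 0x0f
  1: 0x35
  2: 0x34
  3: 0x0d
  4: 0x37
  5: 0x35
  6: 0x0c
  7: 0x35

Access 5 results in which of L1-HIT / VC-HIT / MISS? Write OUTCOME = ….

OUTCOME = L1-HIT

#0 0xf→b3/s1 MISS; vc=[]
#1 0x35→b13/s1 MISS; vc=[3]
#2 0x34→b13/s1 L1-HIT; vc=[3]
#3 0xd→b3/s1 VC-HIT; vc=[13]
#4 0x37→b13/s1 VC-HIT; vc=[3]
#5 0x35→b13/s1 L1-HIT; vc=[3]
#6 0xc→b3/s1 VC-HIT; vc=[13]
#7 0x35→b13/s1 VC-HIT; vc=[3]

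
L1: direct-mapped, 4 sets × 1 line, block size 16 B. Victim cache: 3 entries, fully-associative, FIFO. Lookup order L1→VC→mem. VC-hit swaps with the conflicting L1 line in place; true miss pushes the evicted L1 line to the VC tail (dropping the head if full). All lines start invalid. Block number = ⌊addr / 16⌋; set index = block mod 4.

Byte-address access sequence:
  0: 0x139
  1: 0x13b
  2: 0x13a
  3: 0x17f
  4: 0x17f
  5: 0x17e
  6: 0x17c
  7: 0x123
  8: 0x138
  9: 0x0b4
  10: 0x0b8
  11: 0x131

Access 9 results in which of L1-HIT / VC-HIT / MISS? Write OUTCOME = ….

OUTCOME = MISS

0: 0x139 (blk 19, set 3) → MISS  vc=[]
1: 0x13b (blk 19, set 3) → L1-HIT  vc=[]
2: 0x13a (blk 19, set 3) → L1-HIT  vc=[]
3: 0x17f (blk 23, set 3) → MISS  vc=[19]
4: 0x17f (blk 23, set 3) → L1-HIT  vc=[19]
5: 0x17e (blk 23, set 3) → L1-HIT  vc=[19]
6: 0x17c (blk 23, set 3) → L1-HIT  vc=[19]
7: 0x123 (blk 18, set 2) → MISS  vc=[19]
8: 0x138 (blk 19, set 3) → VC-HIT  vc=[23]
9: 0xb4 (blk 11, set 3) → MISS  vc=[23, 19]
10: 0xb8 (blk 11, set 3) → L1-HIT  vc=[23, 19]
11: 0x131 (blk 19, set 3) → VC-HIT  vc=[23, 11]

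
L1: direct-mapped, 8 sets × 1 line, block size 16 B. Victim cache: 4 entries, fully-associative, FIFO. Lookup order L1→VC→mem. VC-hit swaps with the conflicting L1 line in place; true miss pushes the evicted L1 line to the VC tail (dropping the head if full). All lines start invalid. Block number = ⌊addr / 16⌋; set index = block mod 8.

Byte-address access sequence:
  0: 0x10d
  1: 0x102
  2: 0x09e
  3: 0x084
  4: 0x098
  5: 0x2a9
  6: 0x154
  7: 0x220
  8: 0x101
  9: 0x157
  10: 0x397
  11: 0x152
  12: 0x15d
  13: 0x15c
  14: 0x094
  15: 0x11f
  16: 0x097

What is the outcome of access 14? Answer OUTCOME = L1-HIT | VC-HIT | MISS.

#0 0x10d→b16/s0 MISS; vc=[]
#1 0x102→b16/s0 L1-HIT; vc=[]
#2 0x9e→b9/s1 MISS; vc=[]
#3 0x84→b8/s0 MISS; vc=[16]
#4 0x98→b9/s1 L1-HIT; vc=[16]
#5 0x2a9→b42/s2 MISS; vc=[16]
#6 0x154→b21/s5 MISS; vc=[16]
#7 0x220→b34/s2 MISS; vc=[16,42]
#8 0x101→b16/s0 VC-HIT; vc=[8,42]
#9 0x157→b21/s5 L1-HIT; vc=[8,42]
#10 0x397→b57/s1 MISS; vc=[8,42,9]
#11 0x152→b21/s5 L1-HIT; vc=[8,42,9]
#12 0x15d→b21/s5 L1-HIT; vc=[8,42,9]
#13 0x15c→b21/s5 L1-HIT; vc=[8,42,9]
#14 0x94→b9/s1 VC-HIT; vc=[8,42,57]
#15 0x11f→b17/s1 MISS; vc=[8,42,57,9]
#16 0x97→b9/s1 VC-HIT; vc=[8,42,57,17]

OUTCOME = VC-HIT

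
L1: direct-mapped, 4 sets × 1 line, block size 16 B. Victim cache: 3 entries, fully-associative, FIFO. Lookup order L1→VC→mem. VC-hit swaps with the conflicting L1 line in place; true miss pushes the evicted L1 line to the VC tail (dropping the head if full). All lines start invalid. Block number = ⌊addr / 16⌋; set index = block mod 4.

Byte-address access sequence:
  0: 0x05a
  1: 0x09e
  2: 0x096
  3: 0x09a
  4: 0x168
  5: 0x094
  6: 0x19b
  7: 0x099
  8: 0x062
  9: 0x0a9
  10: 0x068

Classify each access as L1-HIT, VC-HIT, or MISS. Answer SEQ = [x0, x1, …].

0: 0x5a (blk 5, set 1) → MISS  vc=[]
1: 0x9e (blk 9, set 1) → MISS  vc=[5]
2: 0x96 (blk 9, set 1) → L1-HIT  vc=[5]
3: 0x9a (blk 9, set 1) → L1-HIT  vc=[5]
4: 0x168 (blk 22, set 2) → MISS  vc=[5]
5: 0x94 (blk 9, set 1) → L1-HIT  vc=[5]
6: 0x19b (blk 25, set 1) → MISS  vc=[5, 9]
7: 0x99 (blk 9, set 1) → VC-HIT  vc=[5, 25]
8: 0x62 (blk 6, set 2) → MISS  vc=[5, 25, 22]
9: 0xa9 (blk 10, set 2) → MISS  vc=[25, 22, 6]
10: 0x68 (blk 6, set 2) → VC-HIT  vc=[25, 22, 10]

SEQ = [MISS, MISS, L1-HIT, L1-HIT, MISS, L1-HIT, MISS, VC-HIT, MISS, MISS, VC-HIT]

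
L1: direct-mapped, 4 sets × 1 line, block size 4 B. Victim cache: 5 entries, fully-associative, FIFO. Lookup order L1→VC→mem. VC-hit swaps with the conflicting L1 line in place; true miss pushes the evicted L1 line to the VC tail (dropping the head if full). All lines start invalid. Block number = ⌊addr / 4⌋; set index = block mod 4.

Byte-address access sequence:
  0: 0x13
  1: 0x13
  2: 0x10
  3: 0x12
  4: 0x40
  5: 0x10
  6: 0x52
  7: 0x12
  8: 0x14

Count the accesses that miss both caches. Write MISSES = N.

MISSES = 4

0: 0x13 (blk 4, set 0) → MISS  vc=[]
1: 0x13 (blk 4, set 0) → L1-HIT  vc=[]
2: 0x10 (blk 4, set 0) → L1-HIT  vc=[]
3: 0x12 (blk 4, set 0) → L1-HIT  vc=[]
4: 0x40 (blk 16, set 0) → MISS  vc=[4]
5: 0x10 (blk 4, set 0) → VC-HIT  vc=[16]
6: 0x52 (blk 20, set 0) → MISS  vc=[16, 4]
7: 0x12 (blk 4, set 0) → VC-HIT  vc=[16, 20]
8: 0x14 (blk 5, set 1) → MISS  vc=[16, 20]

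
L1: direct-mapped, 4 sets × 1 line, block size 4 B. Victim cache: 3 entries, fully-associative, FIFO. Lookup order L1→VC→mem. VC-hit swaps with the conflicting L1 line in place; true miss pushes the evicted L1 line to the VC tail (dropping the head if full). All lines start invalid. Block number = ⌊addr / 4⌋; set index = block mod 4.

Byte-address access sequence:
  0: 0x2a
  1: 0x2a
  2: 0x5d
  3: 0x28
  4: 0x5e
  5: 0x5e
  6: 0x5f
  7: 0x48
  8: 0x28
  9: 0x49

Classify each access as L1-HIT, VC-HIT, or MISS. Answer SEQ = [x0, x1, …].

0: 0x2a (blk 10, set 2) → MISS  vc=[]
1: 0x2a (blk 10, set 2) → L1-HIT  vc=[]
2: 0x5d (blk 23, set 3) → MISS  vc=[]
3: 0x28 (blk 10, set 2) → L1-HIT  vc=[]
4: 0x5e (blk 23, set 3) → L1-HIT  vc=[]
5: 0x5e (blk 23, set 3) → L1-HIT  vc=[]
6: 0x5f (blk 23, set 3) → L1-HIT  vc=[]
7: 0x48 (blk 18, set 2) → MISS  vc=[10]
8: 0x28 (blk 10, set 2) → VC-HIT  vc=[18]
9: 0x49 (blk 18, set 2) → VC-HIT  vc=[10]

SEQ = [MISS, L1-HIT, MISS, L1-HIT, L1-HIT, L1-HIT, L1-HIT, MISS, VC-HIT, VC-HIT]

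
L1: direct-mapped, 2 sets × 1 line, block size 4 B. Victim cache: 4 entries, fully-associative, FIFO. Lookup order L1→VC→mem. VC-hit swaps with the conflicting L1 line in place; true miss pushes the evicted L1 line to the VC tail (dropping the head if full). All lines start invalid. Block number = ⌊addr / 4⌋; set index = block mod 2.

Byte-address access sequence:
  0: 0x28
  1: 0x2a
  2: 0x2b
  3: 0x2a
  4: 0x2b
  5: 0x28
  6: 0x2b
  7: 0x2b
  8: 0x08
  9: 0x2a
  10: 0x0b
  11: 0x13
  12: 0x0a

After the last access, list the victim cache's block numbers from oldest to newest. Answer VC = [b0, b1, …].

VC = [10, 4]

0: 0x28 (blk 10, set 0) → MISS  vc=[]
1: 0x2a (blk 10, set 0) → L1-HIT  vc=[]
2: 0x2b (blk 10, set 0) → L1-HIT  vc=[]
3: 0x2a (blk 10, set 0) → L1-HIT  vc=[]
4: 0x2b (blk 10, set 0) → L1-HIT  vc=[]
5: 0x28 (blk 10, set 0) → L1-HIT  vc=[]
6: 0x2b (blk 10, set 0) → L1-HIT  vc=[]
7: 0x2b (blk 10, set 0) → L1-HIT  vc=[]
8: 0x8 (blk 2, set 0) → MISS  vc=[10]
9: 0x2a (blk 10, set 0) → VC-HIT  vc=[2]
10: 0xb (blk 2, set 0) → VC-HIT  vc=[10]
11: 0x13 (blk 4, set 0) → MISS  vc=[10, 2]
12: 0xa (blk 2, set 0) → VC-HIT  vc=[10, 4]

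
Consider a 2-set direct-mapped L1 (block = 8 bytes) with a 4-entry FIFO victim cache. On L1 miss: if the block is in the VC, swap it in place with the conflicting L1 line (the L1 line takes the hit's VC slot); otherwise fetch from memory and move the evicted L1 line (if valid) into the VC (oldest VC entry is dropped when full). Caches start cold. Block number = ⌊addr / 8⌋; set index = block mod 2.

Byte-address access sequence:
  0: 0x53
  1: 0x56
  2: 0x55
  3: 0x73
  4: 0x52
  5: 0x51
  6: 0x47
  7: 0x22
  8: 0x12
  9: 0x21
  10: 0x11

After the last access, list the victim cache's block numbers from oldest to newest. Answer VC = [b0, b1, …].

VC = [14, 10, 8, 4]

#0 0x53→b10/s0 MISS; vc=[]
#1 0x56→b10/s0 L1-HIT; vc=[]
#2 0x55→b10/s0 L1-HIT; vc=[]
#3 0x73→b14/s0 MISS; vc=[10]
#4 0x52→b10/s0 VC-HIT; vc=[14]
#5 0x51→b10/s0 L1-HIT; vc=[14]
#6 0x47→b8/s0 MISS; vc=[14,10]
#7 0x22→b4/s0 MISS; vc=[14,10,8]
#8 0x12→b2/s0 MISS; vc=[14,10,8,4]
#9 0x21→b4/s0 VC-HIT; vc=[14,10,8,2]
#10 0x11→b2/s0 VC-HIT; vc=[14,10,8,4]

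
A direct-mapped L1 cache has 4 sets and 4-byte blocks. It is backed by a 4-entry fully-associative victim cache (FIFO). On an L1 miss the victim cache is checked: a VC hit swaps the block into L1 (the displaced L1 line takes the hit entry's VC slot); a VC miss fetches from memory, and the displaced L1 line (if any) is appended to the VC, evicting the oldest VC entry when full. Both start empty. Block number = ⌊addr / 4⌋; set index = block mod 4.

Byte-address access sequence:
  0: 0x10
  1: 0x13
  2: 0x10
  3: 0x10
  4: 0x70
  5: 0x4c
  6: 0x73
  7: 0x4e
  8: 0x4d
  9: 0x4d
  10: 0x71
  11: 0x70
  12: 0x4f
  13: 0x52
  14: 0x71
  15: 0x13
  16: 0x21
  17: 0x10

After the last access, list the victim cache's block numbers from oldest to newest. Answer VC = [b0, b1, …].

VC = [28, 20, 8]

0: 0x10 (blk 4, set 0) → MISS  vc=[]
1: 0x13 (blk 4, set 0) → L1-HIT  vc=[]
2: 0x10 (blk 4, set 0) → L1-HIT  vc=[]
3: 0x10 (blk 4, set 0) → L1-HIT  vc=[]
4: 0x70 (blk 28, set 0) → MISS  vc=[4]
5: 0x4c (blk 19, set 3) → MISS  vc=[4]
6: 0x73 (blk 28, set 0) → L1-HIT  vc=[4]
7: 0x4e (blk 19, set 3) → L1-HIT  vc=[4]
8: 0x4d (blk 19, set 3) → L1-HIT  vc=[4]
9: 0x4d (blk 19, set 3) → L1-HIT  vc=[4]
10: 0x71 (blk 28, set 0) → L1-HIT  vc=[4]
11: 0x70 (blk 28, set 0) → L1-HIT  vc=[4]
12: 0x4f (blk 19, set 3) → L1-HIT  vc=[4]
13: 0x52 (blk 20, set 0) → MISS  vc=[4, 28]
14: 0x71 (blk 28, set 0) → VC-HIT  vc=[4, 20]
15: 0x13 (blk 4, set 0) → VC-HIT  vc=[28, 20]
16: 0x21 (blk 8, set 0) → MISS  vc=[28, 20, 4]
17: 0x10 (blk 4, set 0) → VC-HIT  vc=[28, 20, 8]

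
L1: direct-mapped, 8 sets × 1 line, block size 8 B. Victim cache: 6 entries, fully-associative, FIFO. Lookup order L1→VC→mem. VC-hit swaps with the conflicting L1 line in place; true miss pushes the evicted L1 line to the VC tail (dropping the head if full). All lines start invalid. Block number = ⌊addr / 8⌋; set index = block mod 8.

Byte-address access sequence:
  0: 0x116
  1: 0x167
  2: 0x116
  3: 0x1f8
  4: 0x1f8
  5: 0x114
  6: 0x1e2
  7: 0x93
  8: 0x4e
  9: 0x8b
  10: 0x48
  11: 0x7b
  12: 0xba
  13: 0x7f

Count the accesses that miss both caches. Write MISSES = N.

MISSES = 9

0: 0x116 (blk 34, set 2) → MISS  vc=[]
1: 0x167 (blk 44, set 4) → MISS  vc=[]
2: 0x116 (blk 34, set 2) → L1-HIT  vc=[]
3: 0x1f8 (blk 63, set 7) → MISS  vc=[]
4: 0x1f8 (blk 63, set 7) → L1-HIT  vc=[]
5: 0x114 (blk 34, set 2) → L1-HIT  vc=[]
6: 0x1e2 (blk 60, set 4) → MISS  vc=[44]
7: 0x93 (blk 18, set 2) → MISS  vc=[44, 34]
8: 0x4e (blk 9, set 1) → MISS  vc=[44, 34]
9: 0x8b (blk 17, set 1) → MISS  vc=[44, 34, 9]
10: 0x48 (blk 9, set 1) → VC-HIT  vc=[44, 34, 17]
11: 0x7b (blk 15, set 7) → MISS  vc=[44, 34, 17, 63]
12: 0xba (blk 23, set 7) → MISS  vc=[44, 34, 17, 63, 15]
13: 0x7f (blk 15, set 7) → VC-HIT  vc=[44, 34, 17, 63, 23]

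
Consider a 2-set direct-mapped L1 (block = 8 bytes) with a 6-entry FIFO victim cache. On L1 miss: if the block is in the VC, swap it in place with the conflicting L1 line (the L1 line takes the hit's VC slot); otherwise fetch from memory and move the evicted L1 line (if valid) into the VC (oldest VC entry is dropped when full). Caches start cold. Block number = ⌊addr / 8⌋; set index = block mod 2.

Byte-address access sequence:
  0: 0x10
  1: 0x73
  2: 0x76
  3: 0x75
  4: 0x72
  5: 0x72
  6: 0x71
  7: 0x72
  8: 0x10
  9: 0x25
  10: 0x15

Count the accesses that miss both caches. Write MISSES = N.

0: 0x10 (blk 2, set 0) → MISS  vc=[]
1: 0x73 (blk 14, set 0) → MISS  vc=[2]
2: 0x76 (blk 14, set 0) → L1-HIT  vc=[2]
3: 0x75 (blk 14, set 0) → L1-HIT  vc=[2]
4: 0x72 (blk 14, set 0) → L1-HIT  vc=[2]
5: 0x72 (blk 14, set 0) → L1-HIT  vc=[2]
6: 0x71 (blk 14, set 0) → L1-HIT  vc=[2]
7: 0x72 (blk 14, set 0) → L1-HIT  vc=[2]
8: 0x10 (blk 2, set 0) → VC-HIT  vc=[14]
9: 0x25 (blk 4, set 0) → MISS  vc=[14, 2]
10: 0x15 (blk 2, set 0) → VC-HIT  vc=[14, 4]

MISSES = 3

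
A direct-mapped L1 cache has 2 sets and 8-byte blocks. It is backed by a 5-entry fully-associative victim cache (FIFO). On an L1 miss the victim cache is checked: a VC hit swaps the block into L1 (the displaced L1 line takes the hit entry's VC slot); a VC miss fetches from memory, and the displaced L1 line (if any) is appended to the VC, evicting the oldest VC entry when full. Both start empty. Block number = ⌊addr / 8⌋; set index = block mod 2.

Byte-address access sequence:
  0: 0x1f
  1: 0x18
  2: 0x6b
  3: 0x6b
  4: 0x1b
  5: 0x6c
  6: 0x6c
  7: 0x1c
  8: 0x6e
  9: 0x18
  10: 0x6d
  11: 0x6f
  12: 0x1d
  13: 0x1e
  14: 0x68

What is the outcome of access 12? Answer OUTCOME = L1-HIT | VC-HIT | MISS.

  [0] addr=0x1f blk=3 s=1: MISS | VC []
  [1] addr=0x18 blk=3 s=1: L1-HIT | VC []
  [2] addr=0x6b blk=13 s=1: MISS | VC [3]
  [3] addr=0x6b blk=13 s=1: L1-HIT | VC [3]
  [4] addr=0x1b blk=3 s=1: VC-HIT | VC [13]
  [5] addr=0x6c blk=13 s=1: VC-HIT | VC [3]
  [6] addr=0x6c blk=13 s=1: L1-HIT | VC [3]
  [7] addr=0x1c blk=3 s=1: VC-HIT | VC [13]
  [8] addr=0x6e blk=13 s=1: VC-HIT | VC [3]
  [9] addr=0x18 blk=3 s=1: VC-HIT | VC [13]
  [10] addr=0x6d blk=13 s=1: VC-HIT | VC [3]
  [11] addr=0x6f blk=13 s=1: L1-HIT | VC [3]
  [12] addr=0x1d blk=3 s=1: VC-HIT | VC [13]
  [13] addr=0x1e blk=3 s=1: L1-HIT | VC [13]
  [14] addr=0x68 blk=13 s=1: VC-HIT | VC [3]

OUTCOME = VC-HIT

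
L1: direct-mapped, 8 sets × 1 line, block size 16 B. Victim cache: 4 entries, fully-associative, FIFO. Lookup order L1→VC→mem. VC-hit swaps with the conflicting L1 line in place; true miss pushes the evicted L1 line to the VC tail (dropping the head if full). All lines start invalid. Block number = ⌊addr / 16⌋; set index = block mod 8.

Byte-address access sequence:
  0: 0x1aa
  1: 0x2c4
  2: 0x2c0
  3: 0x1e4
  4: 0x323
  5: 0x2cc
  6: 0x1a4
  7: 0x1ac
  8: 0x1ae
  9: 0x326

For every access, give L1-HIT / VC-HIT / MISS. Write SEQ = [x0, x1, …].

#0 0x1aa→b26/s2 MISS; vc=[]
#1 0x2c4→b44/s4 MISS; vc=[]
#2 0x2c0→b44/s4 L1-HIT; vc=[]
#3 0x1e4→b30/s6 MISS; vc=[]
#4 0x323→b50/s2 MISS; vc=[26]
#5 0x2cc→b44/s4 L1-HIT; vc=[26]
#6 0x1a4→b26/s2 VC-HIT; vc=[50]
#7 0x1ac→b26/s2 L1-HIT; vc=[50]
#8 0x1ae→b26/s2 L1-HIT; vc=[50]
#9 0x326→b50/s2 VC-HIT; vc=[26]

SEQ = [MISS, MISS, L1-HIT, MISS, MISS, L1-HIT, VC-HIT, L1-HIT, L1-HIT, VC-HIT]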